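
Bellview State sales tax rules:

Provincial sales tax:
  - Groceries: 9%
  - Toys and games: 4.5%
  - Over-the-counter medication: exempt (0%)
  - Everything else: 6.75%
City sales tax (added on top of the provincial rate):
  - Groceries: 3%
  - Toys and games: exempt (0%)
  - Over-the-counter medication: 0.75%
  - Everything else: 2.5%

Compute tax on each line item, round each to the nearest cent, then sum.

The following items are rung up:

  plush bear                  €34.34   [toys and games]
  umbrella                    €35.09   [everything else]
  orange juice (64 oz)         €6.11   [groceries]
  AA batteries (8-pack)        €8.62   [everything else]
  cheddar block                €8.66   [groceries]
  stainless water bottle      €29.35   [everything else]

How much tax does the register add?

Plush bear €34.34: toys and games → 4.5% + 0% city = 4.5% → €1.55
Umbrella €35.09: everything else → 6.75% + 2.5% city = 9.25% → €3.25
Orange juice (64 oz) €6.11: groceries → 9% + 3% city = 12% → €0.73
AA batteries (8-pack) €8.62: everything else → 6.75% + 2.5% city = 9.25% → €0.80
Cheddar block €8.66: groceries → 9% + 3% city = 12% → €1.04
Stainless water bottle €29.35: everything else → 6.75% + 2.5% city = 9.25% → €2.71
Total tax = €1.55 + €3.25 + €0.73 + €0.80 + €1.04 + €2.71 = €10.08

€10.08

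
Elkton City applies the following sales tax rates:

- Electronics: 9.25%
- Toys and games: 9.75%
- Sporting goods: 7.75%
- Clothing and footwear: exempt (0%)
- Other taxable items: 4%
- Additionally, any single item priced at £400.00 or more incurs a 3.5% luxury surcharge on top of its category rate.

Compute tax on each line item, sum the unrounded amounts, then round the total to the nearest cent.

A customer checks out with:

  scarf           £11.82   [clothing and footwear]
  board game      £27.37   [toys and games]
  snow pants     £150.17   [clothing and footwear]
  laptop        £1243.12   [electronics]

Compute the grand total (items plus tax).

£1593.65

Scarf £11.82: clothing and footwear → 0% → £0.00
Board game £27.37: toys and games → 9.75% → £2.668575
Snow pants £150.17: clothing and footwear → 0% → £0.00
Laptop £1243.12: electronics → 9.25% + 3.5% surcharge = 12.75% → £158.4978
Subtotal = £1432.48; unrounded tax = £161.166375 → £161.17; total due = £1593.65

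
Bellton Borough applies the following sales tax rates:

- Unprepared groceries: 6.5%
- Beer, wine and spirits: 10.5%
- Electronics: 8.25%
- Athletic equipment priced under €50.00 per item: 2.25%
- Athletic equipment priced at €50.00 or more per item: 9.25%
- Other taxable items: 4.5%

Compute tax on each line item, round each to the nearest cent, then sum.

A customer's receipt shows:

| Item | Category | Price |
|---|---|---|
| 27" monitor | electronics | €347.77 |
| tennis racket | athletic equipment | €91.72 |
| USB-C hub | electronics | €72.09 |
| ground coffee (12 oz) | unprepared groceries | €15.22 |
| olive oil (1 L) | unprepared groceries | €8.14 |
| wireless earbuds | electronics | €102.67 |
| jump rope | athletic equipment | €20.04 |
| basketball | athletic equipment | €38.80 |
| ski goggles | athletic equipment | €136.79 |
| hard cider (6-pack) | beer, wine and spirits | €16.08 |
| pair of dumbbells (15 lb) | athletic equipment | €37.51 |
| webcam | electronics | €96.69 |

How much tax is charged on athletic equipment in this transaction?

€23.29

Tennis racket €91.72: athletic equipment, €50.00 or more → 9.25% → €8.48
Jump rope €20.04: athletic equipment, under €50.00 → 2.25% → €0.45
Basketball €38.80: athletic equipment, under €50.00 → 2.25% → €0.87
Ski goggles €136.79: athletic equipment, €50.00 or more → 9.25% → €12.65
Pair of dumbbells (15 lb) €37.51: athletic equipment, under €50.00 → 2.25% → €0.84
Tax on athletic equipment = €8.48 + €0.45 + €0.87 + €12.65 + €0.84 = €23.29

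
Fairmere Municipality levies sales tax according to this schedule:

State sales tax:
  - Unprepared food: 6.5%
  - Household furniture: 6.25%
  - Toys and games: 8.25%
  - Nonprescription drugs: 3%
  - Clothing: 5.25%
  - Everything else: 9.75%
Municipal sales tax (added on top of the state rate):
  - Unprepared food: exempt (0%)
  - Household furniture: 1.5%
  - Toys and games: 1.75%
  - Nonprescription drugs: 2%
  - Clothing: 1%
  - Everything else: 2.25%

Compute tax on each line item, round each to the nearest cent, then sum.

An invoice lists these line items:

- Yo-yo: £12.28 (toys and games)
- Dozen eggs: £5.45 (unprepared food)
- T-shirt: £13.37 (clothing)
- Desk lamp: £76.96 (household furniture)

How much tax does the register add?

£8.38

Yo-yo £12.28: toys and games → 8.25% + 1.75% municipal = 10% → £1.23
Dozen eggs £5.45: unprepared food → 6.5% + 0% municipal = 6.5% → £0.35
T-shirt £13.37: clothing → 5.25% + 1% municipal = 6.25% → £0.84
Desk lamp £76.96: household furniture → 6.25% + 1.5% municipal = 7.75% → £5.96
Total tax = £1.23 + £0.35 + £0.84 + £5.96 = £8.38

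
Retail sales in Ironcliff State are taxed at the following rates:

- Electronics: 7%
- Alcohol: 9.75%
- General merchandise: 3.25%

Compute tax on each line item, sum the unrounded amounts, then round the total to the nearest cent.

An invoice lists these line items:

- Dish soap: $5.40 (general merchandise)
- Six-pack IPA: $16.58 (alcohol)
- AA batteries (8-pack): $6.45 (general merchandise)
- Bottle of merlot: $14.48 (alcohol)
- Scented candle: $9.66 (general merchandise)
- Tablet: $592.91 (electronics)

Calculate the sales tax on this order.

$45.23

Dish soap $5.40: general merchandise → 3.25% → $0.1755
Six-pack IPA $16.58: alcohol → 9.75% → $1.61655
AA batteries (8-pack) $6.45: general merchandise → 3.25% → $0.209625
Bottle of merlot $14.48: alcohol → 9.75% → $1.4118
Scented candle $9.66: general merchandise → 3.25% → $0.31395
Tablet $592.91: electronics → 7% → $41.5037
Unrounded tax sum = $45.231125 → $45.23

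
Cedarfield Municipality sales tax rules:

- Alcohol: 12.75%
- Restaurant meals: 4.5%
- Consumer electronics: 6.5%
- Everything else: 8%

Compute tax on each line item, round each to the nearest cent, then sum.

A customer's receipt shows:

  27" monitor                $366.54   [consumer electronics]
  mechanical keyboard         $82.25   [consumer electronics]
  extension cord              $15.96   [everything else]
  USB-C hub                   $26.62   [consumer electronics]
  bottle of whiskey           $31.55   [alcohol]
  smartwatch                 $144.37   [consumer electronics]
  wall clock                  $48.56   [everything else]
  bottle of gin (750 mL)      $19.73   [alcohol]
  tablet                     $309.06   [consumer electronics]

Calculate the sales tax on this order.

27" monitor $366.54: consumer electronics → 6.5% → $23.83
Mechanical keyboard $82.25: consumer electronics → 6.5% → $5.35
Extension cord $15.96: everything else → 8% → $1.28
USB-C hub $26.62: consumer electronics → 6.5% → $1.73
Bottle of whiskey $31.55: alcohol → 12.75% → $4.02
Smartwatch $144.37: consumer electronics → 6.5% → $9.38
Wall clock $48.56: everything else → 8% → $3.88
Bottle of gin (750 mL) $19.73: alcohol → 12.75% → $2.52
Tablet $309.06: consumer electronics → 6.5% → $20.09
Total tax = $23.83 + $5.35 + $1.28 + $1.73 + $4.02 + $9.38 + $3.88 + $2.52 + $20.09 = $72.08

$72.08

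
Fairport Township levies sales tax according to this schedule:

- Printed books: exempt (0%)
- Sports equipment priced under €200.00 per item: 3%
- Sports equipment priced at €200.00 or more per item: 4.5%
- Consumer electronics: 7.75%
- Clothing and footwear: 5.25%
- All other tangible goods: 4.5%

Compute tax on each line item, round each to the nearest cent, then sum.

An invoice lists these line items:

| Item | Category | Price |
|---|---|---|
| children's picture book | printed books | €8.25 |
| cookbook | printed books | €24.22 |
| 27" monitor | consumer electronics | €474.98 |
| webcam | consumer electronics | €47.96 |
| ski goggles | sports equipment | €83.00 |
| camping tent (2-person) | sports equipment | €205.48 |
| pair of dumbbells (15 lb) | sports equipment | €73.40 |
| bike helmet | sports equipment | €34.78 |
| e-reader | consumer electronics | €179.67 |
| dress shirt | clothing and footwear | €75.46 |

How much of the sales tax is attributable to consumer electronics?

€54.45

27" monitor €474.98: consumer electronics → 7.75% → €36.81
Webcam €47.96: consumer electronics → 7.75% → €3.72
E-reader €179.67: consumer electronics → 7.75% → €13.92
Tax on consumer electronics = €36.81 + €3.72 + €13.92 = €54.45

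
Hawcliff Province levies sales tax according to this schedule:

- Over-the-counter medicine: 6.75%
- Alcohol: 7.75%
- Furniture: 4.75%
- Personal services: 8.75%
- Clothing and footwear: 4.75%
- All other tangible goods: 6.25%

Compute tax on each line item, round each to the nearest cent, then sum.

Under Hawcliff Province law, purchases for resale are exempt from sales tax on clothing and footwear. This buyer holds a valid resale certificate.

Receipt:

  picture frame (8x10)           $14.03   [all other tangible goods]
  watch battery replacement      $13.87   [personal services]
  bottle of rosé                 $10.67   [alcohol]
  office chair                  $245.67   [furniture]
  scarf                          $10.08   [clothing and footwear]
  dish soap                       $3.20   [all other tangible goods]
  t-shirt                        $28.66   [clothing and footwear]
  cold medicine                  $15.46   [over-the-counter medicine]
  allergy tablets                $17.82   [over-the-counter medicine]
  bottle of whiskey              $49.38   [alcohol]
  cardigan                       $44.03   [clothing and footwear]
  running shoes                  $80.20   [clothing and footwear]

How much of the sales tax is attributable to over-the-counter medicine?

$2.24

Cold medicine $15.46: over-the-counter medicine → 6.75% → $1.04
Allergy tablets $17.82: over-the-counter medicine → 6.75% → $1.20
Tax on over-the-counter medicine = $1.04 + $1.20 = $2.24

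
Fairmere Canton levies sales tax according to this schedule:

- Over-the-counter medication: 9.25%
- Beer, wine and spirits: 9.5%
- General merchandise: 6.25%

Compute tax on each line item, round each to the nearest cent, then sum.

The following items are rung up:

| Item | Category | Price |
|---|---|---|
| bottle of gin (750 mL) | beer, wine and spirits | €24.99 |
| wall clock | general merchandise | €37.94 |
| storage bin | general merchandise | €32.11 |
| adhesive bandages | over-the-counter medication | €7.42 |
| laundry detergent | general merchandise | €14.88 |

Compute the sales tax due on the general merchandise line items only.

€5.31

Wall clock €37.94: general merchandise → 6.25% → €2.37
Storage bin €32.11: general merchandise → 6.25% → €2.01
Laundry detergent €14.88: general merchandise → 6.25% → €0.93
Tax on general merchandise = €2.37 + €2.01 + €0.93 = €5.31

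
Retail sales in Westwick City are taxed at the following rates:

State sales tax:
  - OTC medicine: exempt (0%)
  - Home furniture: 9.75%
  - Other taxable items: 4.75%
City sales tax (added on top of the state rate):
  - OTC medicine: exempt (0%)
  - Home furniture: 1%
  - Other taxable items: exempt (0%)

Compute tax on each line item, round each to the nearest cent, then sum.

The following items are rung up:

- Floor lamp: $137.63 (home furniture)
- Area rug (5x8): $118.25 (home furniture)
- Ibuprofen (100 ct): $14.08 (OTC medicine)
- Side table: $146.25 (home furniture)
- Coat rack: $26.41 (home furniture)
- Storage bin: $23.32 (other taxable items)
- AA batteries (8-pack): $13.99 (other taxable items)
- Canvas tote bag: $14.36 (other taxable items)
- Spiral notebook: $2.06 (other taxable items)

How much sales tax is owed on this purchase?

Floor lamp $137.63: home furniture → 9.75% + 1% city = 10.75% → $14.80
Area rug (5x8) $118.25: home furniture → 9.75% + 1% city = 10.75% → $12.71
Ibuprofen (100 ct) $14.08: OTC medicine → 0% + 0% city = 0% → $0.00
Side table $146.25: home furniture → 9.75% + 1% city = 10.75% → $15.72
Coat rack $26.41: home furniture → 9.75% + 1% city = 10.75% → $2.84
Storage bin $23.32: other taxable items → 4.75% + 0% city = 4.75% → $1.11
AA batteries (8-pack) $13.99: other taxable items → 4.75% + 0% city = 4.75% → $0.66
Canvas tote bag $14.36: other taxable items → 4.75% + 0% city = 4.75% → $0.68
Spiral notebook $2.06: other taxable items → 4.75% + 0% city = 4.75% → $0.10
Total tax = $14.80 + $12.71 + $15.72 + $2.84 + $1.11 + $0.66 + $0.68 + $0.10 = $48.62

$48.62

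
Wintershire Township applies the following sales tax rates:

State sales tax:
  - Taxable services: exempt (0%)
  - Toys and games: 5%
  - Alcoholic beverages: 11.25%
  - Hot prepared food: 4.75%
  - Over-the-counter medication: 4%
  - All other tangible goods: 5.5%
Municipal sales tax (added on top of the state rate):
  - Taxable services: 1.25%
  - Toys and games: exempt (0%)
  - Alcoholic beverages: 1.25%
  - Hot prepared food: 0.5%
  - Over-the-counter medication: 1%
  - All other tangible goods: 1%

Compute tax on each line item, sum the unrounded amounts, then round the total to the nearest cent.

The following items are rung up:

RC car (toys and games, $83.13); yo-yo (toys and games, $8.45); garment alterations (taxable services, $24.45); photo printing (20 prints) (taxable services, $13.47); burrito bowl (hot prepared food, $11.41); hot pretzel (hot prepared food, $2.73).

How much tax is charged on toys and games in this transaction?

$4.58

RC car $83.13: toys and games → 5% + 0% municipal = 5% → $4.1565
Yo-yo $8.45: toys and games → 5% + 0% municipal = 5% → $0.4225
Tax on toys and games: unrounded sum = $4.579 → $4.58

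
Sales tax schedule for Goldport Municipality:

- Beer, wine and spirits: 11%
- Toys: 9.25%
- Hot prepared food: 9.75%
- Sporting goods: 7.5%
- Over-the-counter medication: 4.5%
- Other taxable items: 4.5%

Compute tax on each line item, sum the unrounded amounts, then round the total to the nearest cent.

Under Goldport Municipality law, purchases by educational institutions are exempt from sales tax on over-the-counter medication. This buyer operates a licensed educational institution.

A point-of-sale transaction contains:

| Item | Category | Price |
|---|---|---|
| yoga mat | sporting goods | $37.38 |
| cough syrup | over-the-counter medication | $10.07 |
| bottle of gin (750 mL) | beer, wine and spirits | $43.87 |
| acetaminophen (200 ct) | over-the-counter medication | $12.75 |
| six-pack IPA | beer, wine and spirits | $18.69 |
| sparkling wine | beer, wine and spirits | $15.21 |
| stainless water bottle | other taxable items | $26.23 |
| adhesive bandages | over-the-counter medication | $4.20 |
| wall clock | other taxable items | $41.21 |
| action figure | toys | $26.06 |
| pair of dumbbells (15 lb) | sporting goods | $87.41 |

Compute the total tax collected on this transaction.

Yoga mat $37.38: sporting goods → 7.5% → $2.8035
Cough syrup $10.07: over-the-counter medication, buyer-exempt → 0% → $0.00
Bottle of gin (750 mL) $43.87: beer, wine and spirits → 11% → $4.8257
Acetaminophen (200 ct) $12.75: over-the-counter medication, buyer-exempt → 0% → $0.00
Six-pack IPA $18.69: beer, wine and spirits → 11% → $2.0559
Sparkling wine $15.21: beer, wine and spirits → 11% → $1.6731
Stainless water bottle $26.23: other taxable items → 4.5% → $1.18035
Adhesive bandages $4.20: over-the-counter medication, buyer-exempt → 0% → $0.00
Wall clock $41.21: other taxable items → 4.5% → $1.85445
Action figure $26.06: toys → 9.25% → $2.41055
Pair of dumbbells (15 lb) $87.41: sporting goods → 7.5% → $6.55575
Unrounded tax sum = $23.3593 → $23.36

$23.36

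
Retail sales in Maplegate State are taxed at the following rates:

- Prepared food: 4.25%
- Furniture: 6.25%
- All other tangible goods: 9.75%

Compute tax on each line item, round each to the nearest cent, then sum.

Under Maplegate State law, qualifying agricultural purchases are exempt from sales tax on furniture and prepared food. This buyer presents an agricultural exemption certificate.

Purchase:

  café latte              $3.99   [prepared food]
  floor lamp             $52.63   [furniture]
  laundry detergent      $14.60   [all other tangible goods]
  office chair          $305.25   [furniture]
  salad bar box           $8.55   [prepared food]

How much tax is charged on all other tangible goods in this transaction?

$1.42

Laundry detergent $14.60: all other tangible goods → 9.75% → $1.42
Tax on all other tangible goods = $1.42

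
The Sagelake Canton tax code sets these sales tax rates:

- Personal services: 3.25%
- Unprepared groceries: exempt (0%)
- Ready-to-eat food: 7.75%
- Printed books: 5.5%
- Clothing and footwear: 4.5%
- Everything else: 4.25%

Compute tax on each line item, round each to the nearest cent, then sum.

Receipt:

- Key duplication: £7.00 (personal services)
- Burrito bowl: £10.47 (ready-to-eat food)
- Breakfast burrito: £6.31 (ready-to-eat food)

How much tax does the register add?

£1.53

Key duplication £7.00: personal services → 3.25% → £0.23
Burrito bowl £10.47: ready-to-eat food → 7.75% → £0.81
Breakfast burrito £6.31: ready-to-eat food → 7.75% → £0.49
Total tax = £0.23 + £0.81 + £0.49 = £1.53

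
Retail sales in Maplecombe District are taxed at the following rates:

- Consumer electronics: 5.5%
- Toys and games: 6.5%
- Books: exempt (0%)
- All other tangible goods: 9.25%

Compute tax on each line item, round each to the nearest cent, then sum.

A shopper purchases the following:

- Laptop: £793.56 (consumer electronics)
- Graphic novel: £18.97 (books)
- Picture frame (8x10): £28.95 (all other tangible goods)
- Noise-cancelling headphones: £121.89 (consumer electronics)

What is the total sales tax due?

£53.03

Laptop £793.56: consumer electronics → 5.5% → £43.65
Graphic novel £18.97: books → 0% → £0.00
Picture frame (8x10) £28.95: all other tangible goods → 9.25% → £2.68
Noise-cancelling headphones £121.89: consumer electronics → 5.5% → £6.70
Total tax = £43.65 + £2.68 + £6.70 = £53.03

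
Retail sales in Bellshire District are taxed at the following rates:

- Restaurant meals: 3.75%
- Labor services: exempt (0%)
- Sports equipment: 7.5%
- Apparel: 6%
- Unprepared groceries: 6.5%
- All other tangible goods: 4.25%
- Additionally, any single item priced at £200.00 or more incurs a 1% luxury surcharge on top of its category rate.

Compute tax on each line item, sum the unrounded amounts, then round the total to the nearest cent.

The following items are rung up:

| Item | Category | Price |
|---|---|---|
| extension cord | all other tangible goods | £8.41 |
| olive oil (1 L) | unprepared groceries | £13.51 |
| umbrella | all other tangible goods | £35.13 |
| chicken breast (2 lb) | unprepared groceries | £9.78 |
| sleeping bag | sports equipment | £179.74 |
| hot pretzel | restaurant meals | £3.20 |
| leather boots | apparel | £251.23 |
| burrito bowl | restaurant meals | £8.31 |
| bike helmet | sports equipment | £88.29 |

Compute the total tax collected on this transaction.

£41.48

Extension cord £8.41: all other tangible goods → 4.25% → £0.357425
Olive oil (1 L) £13.51: unprepared groceries → 6.5% → £0.87815
Umbrella £35.13: all other tangible goods → 4.25% → £1.493025
Chicken breast (2 lb) £9.78: unprepared groceries → 6.5% → £0.6357
Sleeping bag £179.74: sports equipment → 7.5% → £13.4805
Hot pretzel £3.20: restaurant meals → 3.75% → £0.12
Leather boots £251.23: apparel → 6% + 1% surcharge = 7% → £17.5861
Burrito bowl £8.31: restaurant meals → 3.75% → £0.311625
Bike helmet £88.29: sports equipment → 7.5% → £6.62175
Unrounded tax sum = £41.484275 → £41.48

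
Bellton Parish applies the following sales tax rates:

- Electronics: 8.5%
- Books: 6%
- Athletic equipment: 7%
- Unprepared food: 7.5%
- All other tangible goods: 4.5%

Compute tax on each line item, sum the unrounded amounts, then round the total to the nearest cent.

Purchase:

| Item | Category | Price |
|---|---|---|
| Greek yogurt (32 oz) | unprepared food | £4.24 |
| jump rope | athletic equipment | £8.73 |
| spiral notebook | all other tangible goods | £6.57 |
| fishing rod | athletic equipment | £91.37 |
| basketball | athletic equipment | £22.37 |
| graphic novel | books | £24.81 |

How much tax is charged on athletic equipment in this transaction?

£8.57

Jump rope £8.73: athletic equipment → 7% → £0.6111
Fishing rod £91.37: athletic equipment → 7% → £6.3959
Basketball £22.37: athletic equipment → 7% → £1.5659
Tax on athletic equipment: unrounded sum = £8.5729 → £8.57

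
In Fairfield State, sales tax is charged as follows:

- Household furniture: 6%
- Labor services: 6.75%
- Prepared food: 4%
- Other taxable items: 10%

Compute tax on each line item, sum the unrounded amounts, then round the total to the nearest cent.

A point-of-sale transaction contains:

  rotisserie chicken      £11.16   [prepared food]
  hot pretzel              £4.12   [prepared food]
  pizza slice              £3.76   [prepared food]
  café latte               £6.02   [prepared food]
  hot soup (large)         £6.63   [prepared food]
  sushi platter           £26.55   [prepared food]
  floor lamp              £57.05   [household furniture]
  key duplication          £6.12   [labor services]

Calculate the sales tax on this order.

Rotisserie chicken £11.16: prepared food → 4% → £0.4464
Hot pretzel £4.12: prepared food → 4% → £0.1648
Pizza slice £3.76: prepared food → 4% → £0.1504
Café latte £6.02: prepared food → 4% → £0.2408
Hot soup (large) £6.63: prepared food → 4% → £0.2652
Sushi platter £26.55: prepared food → 4% → £1.062
Floor lamp £57.05: household furniture → 6% → £3.423
Key duplication £6.12: labor services → 6.75% → £0.4131
Unrounded tax sum = £6.1657 → £6.17

£6.17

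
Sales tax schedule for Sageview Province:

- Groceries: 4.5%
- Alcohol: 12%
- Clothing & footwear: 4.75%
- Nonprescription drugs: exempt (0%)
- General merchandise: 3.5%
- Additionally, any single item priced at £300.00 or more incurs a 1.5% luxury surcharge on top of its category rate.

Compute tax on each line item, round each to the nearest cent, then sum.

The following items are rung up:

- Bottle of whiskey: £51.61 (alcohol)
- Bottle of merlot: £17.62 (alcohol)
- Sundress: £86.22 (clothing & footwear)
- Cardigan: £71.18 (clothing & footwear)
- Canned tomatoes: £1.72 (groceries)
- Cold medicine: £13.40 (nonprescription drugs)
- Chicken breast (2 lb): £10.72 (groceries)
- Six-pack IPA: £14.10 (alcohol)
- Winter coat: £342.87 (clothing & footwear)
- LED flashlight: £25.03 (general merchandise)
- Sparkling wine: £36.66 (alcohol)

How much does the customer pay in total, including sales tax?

Bottle of whiskey £51.61: alcohol → 12% → £6.19
Bottle of merlot £17.62: alcohol → 12% → £2.11
Sundress £86.22: clothing & footwear → 4.75% → £4.10
Cardigan £71.18: clothing & footwear → 4.75% → £3.38
Canned tomatoes £1.72: groceries → 4.5% → £0.08
Cold medicine £13.40: nonprescription drugs → 0% → £0.00
Chicken breast (2 lb) £10.72: groceries → 4.5% → £0.48
Six-pack IPA £14.10: alcohol → 12% → £1.69
Winter coat £342.87: clothing & footwear → 4.75% + 1.5% surcharge = 6.25% → £21.43
LED flashlight £25.03: general merchandise → 3.5% → £0.88
Sparkling wine £36.66: alcohol → 12% → £4.40
Subtotal = £671.13; tax = £44.74; total due = £715.87

£715.87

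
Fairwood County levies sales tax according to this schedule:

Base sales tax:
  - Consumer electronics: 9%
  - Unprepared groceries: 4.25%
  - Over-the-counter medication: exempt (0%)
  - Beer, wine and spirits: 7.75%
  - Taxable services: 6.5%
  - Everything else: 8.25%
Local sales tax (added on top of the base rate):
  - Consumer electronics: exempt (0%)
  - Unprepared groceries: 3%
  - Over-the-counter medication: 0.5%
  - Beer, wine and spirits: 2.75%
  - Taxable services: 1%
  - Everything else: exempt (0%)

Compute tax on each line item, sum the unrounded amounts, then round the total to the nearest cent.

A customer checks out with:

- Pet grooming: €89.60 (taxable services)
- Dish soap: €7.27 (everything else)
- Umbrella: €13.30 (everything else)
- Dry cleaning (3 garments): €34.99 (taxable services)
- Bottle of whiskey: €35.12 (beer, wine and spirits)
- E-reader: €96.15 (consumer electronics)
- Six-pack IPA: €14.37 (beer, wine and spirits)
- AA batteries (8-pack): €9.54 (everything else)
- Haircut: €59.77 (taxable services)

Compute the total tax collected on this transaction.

Pet grooming €89.60: taxable services → 6.5% + 1% local = 7.5% → €6.72
Dish soap €7.27: everything else → 8.25% + 0% local = 8.25% → €0.599775
Umbrella €13.30: everything else → 8.25% + 0% local = 8.25% → €1.09725
Dry cleaning (3 garments) €34.99: taxable services → 6.5% + 1% local = 7.5% → €2.62425
Bottle of whiskey €35.12: beer, wine and spirits → 7.75% + 2.75% local = 10.5% → €3.6876
E-reader €96.15: consumer electronics → 9% + 0% local = 9% → €8.6535
Six-pack IPA €14.37: beer, wine and spirits → 7.75% + 2.75% local = 10.5% → €1.50885
AA batteries (8-pack) €9.54: everything else → 8.25% + 0% local = 8.25% → €0.78705
Haircut €59.77: taxable services → 6.5% + 1% local = 7.5% → €4.48275
Unrounded tax sum = €30.161025 → €30.16

€30.16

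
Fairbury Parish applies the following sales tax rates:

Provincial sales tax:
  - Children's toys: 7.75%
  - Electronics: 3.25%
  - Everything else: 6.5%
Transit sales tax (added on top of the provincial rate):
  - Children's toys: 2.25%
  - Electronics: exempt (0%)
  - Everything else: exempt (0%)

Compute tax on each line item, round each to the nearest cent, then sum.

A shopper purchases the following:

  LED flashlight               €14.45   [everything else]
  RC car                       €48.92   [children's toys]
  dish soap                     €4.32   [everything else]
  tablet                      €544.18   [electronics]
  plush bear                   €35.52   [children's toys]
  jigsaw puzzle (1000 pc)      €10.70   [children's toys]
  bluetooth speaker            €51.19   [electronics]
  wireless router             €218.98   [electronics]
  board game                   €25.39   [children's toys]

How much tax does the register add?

LED flashlight €14.45: everything else → 6.5% + 0% transit = 6.5% → €0.94
RC car €48.92: children's toys → 7.75% + 2.25% transit = 10% → €4.89
Dish soap €4.32: everything else → 6.5% + 0% transit = 6.5% → €0.28
Tablet €544.18: electronics → 3.25% + 0% transit = 3.25% → €17.69
Plush bear €35.52: children's toys → 7.75% + 2.25% transit = 10% → €3.55
Jigsaw puzzle (1000 pc) €10.70: children's toys → 7.75% + 2.25% transit = 10% → €1.07
Bluetooth speaker €51.19: electronics → 3.25% + 0% transit = 3.25% → €1.66
Wireless router €218.98: electronics → 3.25% + 0% transit = 3.25% → €7.12
Board game €25.39: children's toys → 7.75% + 2.25% transit = 10% → €2.54
Total tax = €0.94 + €4.89 + €0.28 + €17.69 + €3.55 + €1.07 + €1.66 + €7.12 + €2.54 = €39.74

€39.74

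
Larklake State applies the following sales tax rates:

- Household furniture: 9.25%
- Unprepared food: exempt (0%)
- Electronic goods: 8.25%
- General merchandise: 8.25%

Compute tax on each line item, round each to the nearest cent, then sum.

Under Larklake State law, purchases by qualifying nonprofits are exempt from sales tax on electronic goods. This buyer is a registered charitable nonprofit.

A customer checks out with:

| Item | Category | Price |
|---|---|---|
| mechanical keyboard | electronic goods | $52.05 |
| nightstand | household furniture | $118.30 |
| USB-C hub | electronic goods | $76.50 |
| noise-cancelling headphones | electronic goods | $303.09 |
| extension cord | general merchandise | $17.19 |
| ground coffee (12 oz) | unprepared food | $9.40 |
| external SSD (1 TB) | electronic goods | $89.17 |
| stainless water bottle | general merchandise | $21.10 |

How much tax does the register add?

Mechanical keyboard $52.05: electronic goods, buyer-exempt → 0% → $0.00
Nightstand $118.30: household furniture → 9.25% → $10.94
USB-C hub $76.50: electronic goods, buyer-exempt → 0% → $0.00
Noise-cancelling headphones $303.09: electronic goods, buyer-exempt → 0% → $0.00
Extension cord $17.19: general merchandise → 8.25% → $1.42
Ground coffee (12 oz) $9.40: unprepared food → 0% → $0.00
External SSD (1 TB) $89.17: electronic goods, buyer-exempt → 0% → $0.00
Stainless water bottle $21.10: general merchandise → 8.25% → $1.74
Total tax = $10.94 + $1.42 + $1.74 = $14.10

$14.10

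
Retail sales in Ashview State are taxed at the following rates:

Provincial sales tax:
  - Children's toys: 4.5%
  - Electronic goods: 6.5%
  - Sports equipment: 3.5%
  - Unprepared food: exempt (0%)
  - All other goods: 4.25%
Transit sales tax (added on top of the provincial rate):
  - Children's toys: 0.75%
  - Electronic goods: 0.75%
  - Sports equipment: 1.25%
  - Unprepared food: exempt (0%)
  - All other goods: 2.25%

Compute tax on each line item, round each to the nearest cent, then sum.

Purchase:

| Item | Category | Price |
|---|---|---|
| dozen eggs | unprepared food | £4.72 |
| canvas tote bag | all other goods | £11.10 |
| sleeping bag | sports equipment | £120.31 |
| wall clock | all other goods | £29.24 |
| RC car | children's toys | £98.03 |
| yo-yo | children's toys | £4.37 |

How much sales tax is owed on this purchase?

Dozen eggs £4.72: unprepared food → 0% + 0% transit = 0% → £0.00
Canvas tote bag £11.10: all other goods → 4.25% + 2.25% transit = 6.5% → £0.72
Sleeping bag £120.31: sports equipment → 3.5% + 1.25% transit = 4.75% → £5.71
Wall clock £29.24: all other goods → 4.25% + 2.25% transit = 6.5% → £1.90
RC car £98.03: children's toys → 4.5% + 0.75% transit = 5.25% → £5.15
Yo-yo £4.37: children's toys → 4.5% + 0.75% transit = 5.25% → £0.23
Total tax = £0.72 + £5.71 + £1.90 + £5.15 + £0.23 = £13.71

£13.71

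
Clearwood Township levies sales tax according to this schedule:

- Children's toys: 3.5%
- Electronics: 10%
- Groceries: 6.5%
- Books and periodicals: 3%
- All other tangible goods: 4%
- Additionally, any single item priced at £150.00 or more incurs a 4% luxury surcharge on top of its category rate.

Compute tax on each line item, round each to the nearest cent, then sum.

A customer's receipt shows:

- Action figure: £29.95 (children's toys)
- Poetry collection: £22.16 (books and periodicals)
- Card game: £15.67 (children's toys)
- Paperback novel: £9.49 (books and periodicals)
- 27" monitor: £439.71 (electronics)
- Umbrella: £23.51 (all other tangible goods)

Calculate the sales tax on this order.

Action figure £29.95: children's toys → 3.5% → £1.05
Poetry collection £22.16: books and periodicals → 3% → £0.66
Card game £15.67: children's toys → 3.5% → £0.55
Paperback novel £9.49: books and periodicals → 3% → £0.28
27" monitor £439.71: electronics → 10% + 4% surcharge = 14% → £61.56
Umbrella £23.51: all other tangible goods → 4% → £0.94
Total tax = £1.05 + £0.66 + £0.55 + £0.28 + £61.56 + £0.94 = £65.04

£65.04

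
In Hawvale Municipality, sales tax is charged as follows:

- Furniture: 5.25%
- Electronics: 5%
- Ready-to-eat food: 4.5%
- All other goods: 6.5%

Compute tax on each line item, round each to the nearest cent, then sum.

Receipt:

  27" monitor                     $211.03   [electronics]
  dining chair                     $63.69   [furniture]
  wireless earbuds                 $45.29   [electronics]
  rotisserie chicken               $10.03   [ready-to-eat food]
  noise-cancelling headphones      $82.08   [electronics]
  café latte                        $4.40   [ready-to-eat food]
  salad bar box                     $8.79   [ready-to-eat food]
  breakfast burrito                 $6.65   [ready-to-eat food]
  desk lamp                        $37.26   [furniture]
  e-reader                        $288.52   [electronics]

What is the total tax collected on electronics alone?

27" monitor $211.03: electronics → 5% → $10.55
Wireless earbuds $45.29: electronics → 5% → $2.26
Noise-cancelling headphones $82.08: electronics → 5% → $4.10
E-reader $288.52: electronics → 5% → $14.43
Tax on electronics = $10.55 + $2.26 + $4.10 + $14.43 = $31.34

$31.34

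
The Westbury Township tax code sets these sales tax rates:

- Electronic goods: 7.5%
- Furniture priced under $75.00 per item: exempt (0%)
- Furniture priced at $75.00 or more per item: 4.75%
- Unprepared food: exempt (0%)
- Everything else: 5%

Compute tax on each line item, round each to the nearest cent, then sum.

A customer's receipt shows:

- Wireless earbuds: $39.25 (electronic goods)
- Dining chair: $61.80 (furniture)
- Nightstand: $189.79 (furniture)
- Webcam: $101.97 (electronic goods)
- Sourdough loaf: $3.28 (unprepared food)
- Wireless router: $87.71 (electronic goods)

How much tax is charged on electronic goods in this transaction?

Wireless earbuds $39.25: electronic goods → 7.5% → $2.94
Webcam $101.97: electronic goods → 7.5% → $7.65
Wireless router $87.71: electronic goods → 7.5% → $6.58
Tax on electronic goods = $2.94 + $7.65 + $6.58 = $17.17

$17.17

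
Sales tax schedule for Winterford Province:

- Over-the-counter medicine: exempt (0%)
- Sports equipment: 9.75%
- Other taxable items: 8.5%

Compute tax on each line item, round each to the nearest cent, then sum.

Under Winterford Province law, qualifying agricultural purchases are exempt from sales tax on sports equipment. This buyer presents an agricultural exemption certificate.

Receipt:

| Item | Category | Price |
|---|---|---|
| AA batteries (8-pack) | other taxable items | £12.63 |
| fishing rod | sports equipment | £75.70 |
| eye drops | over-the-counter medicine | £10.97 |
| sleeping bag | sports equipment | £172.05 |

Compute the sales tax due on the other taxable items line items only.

£1.07

AA batteries (8-pack) £12.63: other taxable items → 8.5% → £1.07
Tax on other taxable items = £1.07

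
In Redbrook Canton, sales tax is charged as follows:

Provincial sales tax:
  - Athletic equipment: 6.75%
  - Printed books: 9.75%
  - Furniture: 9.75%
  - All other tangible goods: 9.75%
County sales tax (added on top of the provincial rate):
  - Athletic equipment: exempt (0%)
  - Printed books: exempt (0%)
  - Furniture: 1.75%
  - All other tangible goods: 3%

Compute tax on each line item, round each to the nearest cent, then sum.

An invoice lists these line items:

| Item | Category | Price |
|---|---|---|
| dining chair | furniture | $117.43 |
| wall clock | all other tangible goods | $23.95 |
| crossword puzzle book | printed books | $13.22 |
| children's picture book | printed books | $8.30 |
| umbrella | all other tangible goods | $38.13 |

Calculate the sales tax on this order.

$23.51

Dining chair $117.43: furniture → 9.75% + 1.75% county = 11.5% → $13.50
Wall clock $23.95: all other tangible goods → 9.75% + 3% county = 12.75% → $3.05
Crossword puzzle book $13.22: printed books → 9.75% + 0% county = 9.75% → $1.29
Children's picture book $8.30: printed books → 9.75% + 0% county = 9.75% → $0.81
Umbrella $38.13: all other tangible goods → 9.75% + 3% county = 12.75% → $4.86
Total tax = $13.50 + $3.05 + $1.29 + $0.81 + $4.86 = $23.51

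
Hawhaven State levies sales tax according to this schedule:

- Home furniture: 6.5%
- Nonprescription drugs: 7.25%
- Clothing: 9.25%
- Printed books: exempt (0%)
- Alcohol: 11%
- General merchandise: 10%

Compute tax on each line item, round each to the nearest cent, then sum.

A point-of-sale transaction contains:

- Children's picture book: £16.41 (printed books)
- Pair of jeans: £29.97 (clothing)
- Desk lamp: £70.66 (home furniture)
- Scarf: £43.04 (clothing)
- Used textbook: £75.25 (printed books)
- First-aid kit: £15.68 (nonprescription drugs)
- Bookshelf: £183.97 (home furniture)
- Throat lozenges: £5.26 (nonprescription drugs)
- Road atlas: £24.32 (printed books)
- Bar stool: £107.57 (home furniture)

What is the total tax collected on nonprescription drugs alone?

First-aid kit £15.68: nonprescription drugs → 7.25% → £1.14
Throat lozenges £5.26: nonprescription drugs → 7.25% → £0.38
Tax on nonprescription drugs = £1.14 + £0.38 = £1.52

£1.52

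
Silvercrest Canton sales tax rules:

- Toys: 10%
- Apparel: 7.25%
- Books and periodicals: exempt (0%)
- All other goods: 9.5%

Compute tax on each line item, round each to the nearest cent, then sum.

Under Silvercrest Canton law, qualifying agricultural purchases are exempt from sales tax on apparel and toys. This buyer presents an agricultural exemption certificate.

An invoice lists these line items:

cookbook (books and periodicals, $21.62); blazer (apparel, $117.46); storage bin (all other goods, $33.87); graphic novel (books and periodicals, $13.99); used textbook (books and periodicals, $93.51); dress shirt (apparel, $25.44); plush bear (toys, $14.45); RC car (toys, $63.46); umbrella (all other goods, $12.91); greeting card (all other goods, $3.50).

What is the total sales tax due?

Cookbook $21.62: books and periodicals → 0% → $0.00
Blazer $117.46: apparel, buyer-exempt → 0% → $0.00
Storage bin $33.87: all other goods → 9.5% → $3.22
Graphic novel $13.99: books and periodicals → 0% → $0.00
Used textbook $93.51: books and periodicals → 0% → $0.00
Dress shirt $25.44: apparel, buyer-exempt → 0% → $0.00
Plush bear $14.45: toys, buyer-exempt → 0% → $0.00
RC car $63.46: toys, buyer-exempt → 0% → $0.00
Umbrella $12.91: all other goods → 9.5% → $1.23
Greeting card $3.50: all other goods → 9.5% → $0.33
Total tax = $3.22 + $1.23 + $0.33 = $4.78

$4.78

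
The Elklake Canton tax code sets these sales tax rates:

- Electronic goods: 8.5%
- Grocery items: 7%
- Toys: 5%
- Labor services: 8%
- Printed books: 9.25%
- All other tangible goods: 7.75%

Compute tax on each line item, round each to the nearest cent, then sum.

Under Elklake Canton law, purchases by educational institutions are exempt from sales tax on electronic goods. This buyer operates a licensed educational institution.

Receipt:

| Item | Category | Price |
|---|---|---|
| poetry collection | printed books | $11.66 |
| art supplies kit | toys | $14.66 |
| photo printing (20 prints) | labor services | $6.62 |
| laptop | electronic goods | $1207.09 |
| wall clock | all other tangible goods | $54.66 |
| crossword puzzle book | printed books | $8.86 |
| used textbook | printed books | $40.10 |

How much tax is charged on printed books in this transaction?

Poetry collection $11.66: printed books → 9.25% → $1.08
Crossword puzzle book $8.86: printed books → 9.25% → $0.82
Used textbook $40.10: printed books → 9.25% → $3.71
Tax on printed books = $1.08 + $0.82 + $3.71 = $5.61

$5.61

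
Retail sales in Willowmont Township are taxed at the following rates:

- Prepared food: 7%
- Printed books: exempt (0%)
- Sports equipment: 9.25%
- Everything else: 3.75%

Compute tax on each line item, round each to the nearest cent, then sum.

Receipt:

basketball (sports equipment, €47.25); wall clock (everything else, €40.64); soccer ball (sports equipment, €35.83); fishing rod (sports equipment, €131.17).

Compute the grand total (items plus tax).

€276.22

Basketball €47.25: sports equipment → 9.25% → €4.37
Wall clock €40.64: everything else → 3.75% → €1.52
Soccer ball €35.83: sports equipment → 9.25% → €3.31
Fishing rod €131.17: sports equipment → 9.25% → €12.13
Subtotal = €254.89; tax = €21.33; total due = €276.22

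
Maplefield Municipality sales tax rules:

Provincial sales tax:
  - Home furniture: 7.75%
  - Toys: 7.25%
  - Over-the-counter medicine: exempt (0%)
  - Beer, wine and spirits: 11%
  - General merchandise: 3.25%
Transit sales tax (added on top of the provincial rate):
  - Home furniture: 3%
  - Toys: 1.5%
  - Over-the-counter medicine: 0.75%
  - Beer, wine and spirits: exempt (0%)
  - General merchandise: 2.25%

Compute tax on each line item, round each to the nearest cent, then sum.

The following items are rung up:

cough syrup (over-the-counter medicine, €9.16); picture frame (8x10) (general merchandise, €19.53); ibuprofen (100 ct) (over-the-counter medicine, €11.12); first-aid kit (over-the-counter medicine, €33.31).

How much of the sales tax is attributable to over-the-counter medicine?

€0.40

Cough syrup €9.16: over-the-counter medicine → 0% + 0.75% transit = 0.75% → €0.07
Ibuprofen (100 ct) €11.12: over-the-counter medicine → 0% + 0.75% transit = 0.75% → €0.08
First-aid kit €33.31: over-the-counter medicine → 0% + 0.75% transit = 0.75% → €0.25
Tax on over-the-counter medicine = €0.07 + €0.08 + €0.25 = €0.40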